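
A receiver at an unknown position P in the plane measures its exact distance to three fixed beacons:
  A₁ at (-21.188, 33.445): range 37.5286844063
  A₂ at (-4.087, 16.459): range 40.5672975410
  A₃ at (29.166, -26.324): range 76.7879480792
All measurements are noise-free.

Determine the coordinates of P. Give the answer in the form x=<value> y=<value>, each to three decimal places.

eq1: (x + 21.188)² + (y − 33.445)² = 37.5286844063²
eq2: (x + 4.087)² + (y − 16.459)² = 40.5672975410²
eq3: (x − 29.166)² + (y + 26.324)² = 76.7879480792²
eq1−eq2, eq1−eq3 (x²,y² cancel):
  34.202·x − 33.972·y = -1517.200596
  100.708·x − 119.538·y = -4511.877654
det = 34.202·-119.538 − -33.972·100.708 = -667.186500
x = (-1517.200596·-119.538 − -33.972·-4511.877654) / -667.186500 = -42.095602
y = (34.202·-4511.877654 − -1517.200596·100.708) / -667.186500 = 2.279725

x=-42.096 y=2.280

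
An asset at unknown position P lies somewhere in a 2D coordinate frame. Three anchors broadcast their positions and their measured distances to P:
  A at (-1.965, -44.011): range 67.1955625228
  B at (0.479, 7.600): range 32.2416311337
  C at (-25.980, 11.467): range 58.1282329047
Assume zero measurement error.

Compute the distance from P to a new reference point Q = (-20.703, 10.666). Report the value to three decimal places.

eq1: (x + 1.965)² + (y + 44.011)² = 67.1955625228²
eq2: (x − 0.479)² + (y − 7.600)² = 32.2416311337²
eq3: (x + 25.980)² + (y − 11.467)² = 58.1282329047²
eq3−eq1, eq3−eq2 (x²,y² cancel):
  48.030·x − 110.956·y = -1.975305
  52.918·x − 7.734·y = 1590.905634
det = 48.030·-7.734 − -110.956·52.918 = 5500.105588
x = (-1.975305·-7.734 − -110.956·1590.905634) / 5500.105588 = 32.096802
y = (48.030·1590.905634 − -1.975305·52.918) / 5500.105588 = 13.911683
|P − Q| = √((32.096802 − -20.703)² + (13.911683 − 10.666)²) = 52.899467

52.899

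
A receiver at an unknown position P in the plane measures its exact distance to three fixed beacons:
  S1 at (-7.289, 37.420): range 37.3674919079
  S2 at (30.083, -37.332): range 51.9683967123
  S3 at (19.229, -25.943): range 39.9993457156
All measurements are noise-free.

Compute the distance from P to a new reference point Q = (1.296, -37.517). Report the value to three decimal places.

eq1: (x + 7.289)² + (y − 37.420)² = 37.3674919079²
eq2: (x − 30.083)² + (y + 37.332)² = 51.9683967123²
eq3: (x − 19.229)² + (y + 25.943)² = 39.9993457156²
eq1−eq3, eq1−eq2 (x²,y² cancel):
  53.036·x − 126.726·y = -614.210437
  74.744·x − 149.504·y = -459.105613
det = 53.036·-149.504 − -126.726·74.744 = 1542.914000
x = (-614.210437·-149.504 − -126.726·-459.105613) / 1542.914000 = 21.806983
y = (53.036·-459.105613 − -614.210437·74.744) / 1542.914000 = 13.973183
|P − Q| = √((21.806983 − 1.296)² + (13.973183 − -37.517)²) = 55.425079

55.425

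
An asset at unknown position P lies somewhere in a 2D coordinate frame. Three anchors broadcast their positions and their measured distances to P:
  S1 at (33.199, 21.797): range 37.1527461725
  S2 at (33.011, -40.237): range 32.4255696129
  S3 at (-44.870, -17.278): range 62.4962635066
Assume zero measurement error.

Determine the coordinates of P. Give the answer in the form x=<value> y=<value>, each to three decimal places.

x=17.388 y=-11.823

eq1: (x − 33.199)² + (y − 21.797)² = 37.1527461725²
eq2: (x − 33.011)² + (y + 40.237)² = 32.4255696129²
eq3: (x + 44.870)² + (y + 17.278)² = 62.4962635066²
eq2−eq3, eq2−eq1 (x²,y² cancel):
  -155.762·x + 45.918·y = -3251.261494
  0.376·x + 124.068·y = -1460.368463
det = -155.762·124.068 − 45.918·0.376 = -19342.344984
x = (-3251.261494·124.068 − 45.918·-1460.368463) / -19342.344984 = 17.387773
y = (-155.762·-1460.368463 − -3251.261494·0.376) / -19342.344984 = -11.823405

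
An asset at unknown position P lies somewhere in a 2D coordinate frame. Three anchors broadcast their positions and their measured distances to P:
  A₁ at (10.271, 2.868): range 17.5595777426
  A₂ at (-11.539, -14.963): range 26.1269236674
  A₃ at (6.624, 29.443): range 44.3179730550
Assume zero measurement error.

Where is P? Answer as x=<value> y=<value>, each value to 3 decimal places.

eq1: (x − 10.271)² + (y − 2.868)² = 17.5595777426²
eq2: (x + 11.539)² + (y + 14.963)² = 26.1269236674²
eq3: (x − 6.624)² + (y − 29.443)² = 44.3179730550²
eq3−eq1, eq3−eq2 (x²,y² cancel):
  7.294·x − 53.150·y = 858.695205
  -36.326·x − 88.812·y = 727.738860
det = 7.294·-88.812 − -53.150·-36.326 = -2578.521628
x = (858.695205·-88.812 − -53.150·727.738860) / -2578.521628 = 14.575452
y = (7.294·727.738860 − 858.695205·-36.326) / -2578.521628 = -14.155820

x=14.575 y=-14.156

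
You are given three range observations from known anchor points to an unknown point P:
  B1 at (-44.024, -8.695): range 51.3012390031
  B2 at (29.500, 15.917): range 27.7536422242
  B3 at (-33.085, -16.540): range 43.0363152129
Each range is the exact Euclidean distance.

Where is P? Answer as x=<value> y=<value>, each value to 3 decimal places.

eq1: (x + 44.024)² + (y + 8.695)² = 51.3012390031²
eq2: (x − 29.500)² + (y − 15.917)² = 27.7536422242²
eq3: (x + 33.085)² + (y + 16.540)² = 43.0363152129²
eq3−eq1, eq3−eq2 (x²,y² cancel):
  -21.878·x + 15.690·y = -134.165920
  125.170·x + 64.914·y = 837.271834
det = -21.878·64.914 − 15.690·125.170 = -3384.105792
x = (-134.165920·64.914 − 15.690·837.271834) / -3384.105792 = 6.455484
y = (-21.878·837.271834 − -134.165920·125.170) / -3384.105792 = 0.450425

x=6.455 y=0.450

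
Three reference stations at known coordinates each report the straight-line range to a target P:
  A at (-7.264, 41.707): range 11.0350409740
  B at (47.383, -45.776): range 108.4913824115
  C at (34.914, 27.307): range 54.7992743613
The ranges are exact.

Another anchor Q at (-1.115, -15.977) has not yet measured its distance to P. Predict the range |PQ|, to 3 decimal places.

eq1: (x + 7.264)² + (y − 41.707)² = 11.0350409740²
eq2: (x − 47.383)² + (y + 45.776)² = 108.4913824115²
eq3: (x − 34.914)² + (y − 27.307)² = 54.7992743613²
eq1−eq2, eq1−eq3 (x²,y² cancel):
  109.294·x − 174.966·y = -9100.256608
  84.356·x − 28.800·y = -2708.768241
det = 109.294·-28.800 − -174.966·84.356 = 11611.764696
x = (-9100.256608·-28.800 − -174.966·-2708.768241) / 11611.764696 = -18.244854
y = (109.294·-2708.768241 − -9100.256608·84.356) / 11611.764696 = 40.614768
|P − Q| = √((-18.244854 − -1.115)² + (40.614768 − -15.977)²) = 59.127490

59.127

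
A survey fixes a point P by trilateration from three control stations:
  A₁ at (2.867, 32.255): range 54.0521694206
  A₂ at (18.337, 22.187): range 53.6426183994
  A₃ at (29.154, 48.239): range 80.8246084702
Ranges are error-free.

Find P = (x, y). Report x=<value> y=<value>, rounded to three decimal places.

eq1: (x − 2.867)² + (y − 32.255)² = 54.0521694206²
eq2: (x − 18.337)² + (y − 22.187)² = 53.6426183994²
eq3: (x − 29.154)² + (y − 48.239)² = 80.8246084702²
eq2−eq1, eq2−eq3 (x²,y² cancel):
  -30.940·x + 20.136·y = 175.989666
  21.634·x + 52.104·y = -1306.638527
det = -30.940·52.104 − 20.136·21.634 = -2047.719984
x = (175.989666·52.104 − 20.136·-1306.638527) / -2047.719984 = -17.326704
y = (-30.940·-1306.638527 − 175.989666·21.634) / -2047.719984 = -17.883322

x=-17.327 y=-17.883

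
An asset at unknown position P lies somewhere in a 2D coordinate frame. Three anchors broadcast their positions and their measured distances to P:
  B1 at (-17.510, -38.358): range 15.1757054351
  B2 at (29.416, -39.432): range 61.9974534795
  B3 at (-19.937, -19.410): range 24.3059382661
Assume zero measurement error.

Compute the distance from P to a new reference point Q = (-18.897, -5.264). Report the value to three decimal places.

37.492

eq1: (x + 17.510)² + (y + 38.358)² = 15.1757054351²
eq2: (x − 29.416)² + (y + 39.432)² = 61.9974534795²
eq3: (x + 19.937)² + (y + 19.410)² = 24.3059382661²
eq2−eq1, eq2−eq3 (x²,y² cancel):
  -93.852·x + 2.148·y = 2971.134786
  -98.706·x + 40.044·y = 1606.953992
det = -93.852·40.044 − 2.148·-98.706 = -3546.189000
x = (2971.134786·40.044 − 2.148·1606.953992) / -3546.189000 = -32.577052
y = (-93.852·1606.953992 − 2971.134786·-98.706) / -3546.189000 = -40.170725
|P − Q| = √((-32.577052 − -18.897)² + (-40.170725 − -5.264)²) = 37.491643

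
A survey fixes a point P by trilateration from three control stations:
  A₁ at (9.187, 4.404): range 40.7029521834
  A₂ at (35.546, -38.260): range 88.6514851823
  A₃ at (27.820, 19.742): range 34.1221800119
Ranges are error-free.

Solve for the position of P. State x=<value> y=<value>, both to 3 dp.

eq1: (x − 9.187)² + (y − 4.404)² = 40.7029521834²
eq2: (x − 35.546)² + (y + 38.260)² = 88.6514851823²
eq3: (x − 27.820)² + (y − 19.742)² = 34.1221800119²
eq1−eq2, eq1−eq3 (x²,y² cancel):
  52.718·x − 85.328·y = -3578.805978
  37.266·x + 30.676·y = 1552.309927
det = 52.718·30.676 − -85.328·37.266 = 4797.010616
x = (-3578.805978·30.676 − -85.328·1552.309927) / 4797.010616 = 4.726287
y = (52.718·1552.309927 − -3578.805978·37.266) / 4797.010616 = 44.861785

x=4.726 y=44.862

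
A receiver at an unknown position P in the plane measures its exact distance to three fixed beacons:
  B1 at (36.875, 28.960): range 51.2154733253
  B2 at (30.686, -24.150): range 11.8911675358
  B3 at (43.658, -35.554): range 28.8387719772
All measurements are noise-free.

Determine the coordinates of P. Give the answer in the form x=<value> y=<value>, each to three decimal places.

eq1: (x − 36.875)² + (y − 28.960)² = 51.2154733253²
eq2: (x − 30.686)² + (y + 24.150)² = 11.8911675358²
eq3: (x − 43.658)² + (y + 35.554)² = 28.8387719772²
eq3−eq2, eq3−eq1 (x²,y² cancel):
  -25.944·x + 22.808·y = -954.979880
  -13.566·x + 129.028·y = -2763.010594
det = -25.944·129.028 − 22.808·-13.566 = -3038.089104
x = (-954.979880·129.028 − 22.808·-2763.010594) / -3038.089104 = 19.815218
y = (-25.944·-2763.010594 − -954.979880·-13.566) / -3038.089104 = -19.330667

x=19.815 y=-19.331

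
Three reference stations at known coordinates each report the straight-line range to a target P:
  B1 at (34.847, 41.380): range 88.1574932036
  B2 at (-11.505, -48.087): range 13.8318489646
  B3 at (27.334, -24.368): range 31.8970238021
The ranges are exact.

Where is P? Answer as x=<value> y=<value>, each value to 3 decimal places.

x=-0.903 y=-39.203

eq1: (x − 34.847)² + (y − 41.380)² = 88.1574932036²
eq2: (x + 11.505)² + (y + 48.087)² = 13.8318489646²
eq3: (x − 27.334)² + (y + 24.368)² = 31.8970238021²
eq1−eq3, eq1−eq2 (x²,y² cancel):
  -15.026·x − 131.496·y = 5168.652652
  -92.704·x − 178.934·y = 7098.530347
det = -15.026·-178.934 − -131.496·-92.704 = -9501.542900
x = (5168.652652·-178.934 − -131.496·7098.530347) / -9501.542900 = -0.903080
y = (-15.026·7098.530347 − 5168.652652·-92.704) / -9501.542900 = -39.203344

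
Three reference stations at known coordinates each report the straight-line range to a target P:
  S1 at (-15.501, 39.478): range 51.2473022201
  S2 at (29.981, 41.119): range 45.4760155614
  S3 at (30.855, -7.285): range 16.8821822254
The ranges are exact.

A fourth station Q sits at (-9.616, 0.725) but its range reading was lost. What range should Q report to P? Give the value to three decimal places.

24.639

eq1: (x + 15.501)² + (y − 39.478)² = 51.2473022201²
eq2: (x − 29.981)² + (y − 41.119)² = 45.4760155614²
eq3: (x − 30.855)² + (y + 7.285)² = 16.8821822254²
eq1−eq3, eq1−eq2 (x²,y² cancel):
  92.712·x − 93.526·y = 1547.586673
  90.964·x + 3.282·y = 1349.057030
det = 92.712·3.282 − -93.526·90.964 = 8811.779848
x = (1547.586673·3.282 − -93.526·1349.057030) / 8811.779848 = 14.894958
y = (92.712·1349.057030 − 1547.586673·90.964) / 8811.779848 = -1.781808
|P − Q| = √((14.894958 − -9.616)² + (-1.781808 − 0.725)²) = 24.638813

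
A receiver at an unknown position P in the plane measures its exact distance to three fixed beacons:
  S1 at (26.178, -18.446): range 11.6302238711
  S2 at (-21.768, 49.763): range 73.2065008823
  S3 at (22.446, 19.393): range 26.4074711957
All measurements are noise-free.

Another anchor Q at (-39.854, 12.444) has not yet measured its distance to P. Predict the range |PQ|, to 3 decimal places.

67.252

eq1: (x − 26.178)² + (y + 18.446)² = 11.6302238711²
eq2: (x + 21.768)² + (y − 49.763)² = 73.2065008823²
eq3: (x − 22.446)² + (y − 19.393)² = 26.4074711957²
eq1−eq2, eq1−eq3 (x²,y² cancel):
  -95.892·x + 136.418·y = -3299.270271
  -7.464·x + 75.678·y = -707.723663
det = -95.892·75.678 − 136.418·-7.464 = -6238.690824
x = (-3299.270271·75.678 − 136.418·-707.723663) / -6238.690824 = 24.546164
y = (-95.892·-707.723663 − -3299.270271·-7.464) / -6238.690824 = -6.930827
|P − Q| = √((24.546164 − -39.854)² + (-6.930827 − 12.444)²) = 67.251506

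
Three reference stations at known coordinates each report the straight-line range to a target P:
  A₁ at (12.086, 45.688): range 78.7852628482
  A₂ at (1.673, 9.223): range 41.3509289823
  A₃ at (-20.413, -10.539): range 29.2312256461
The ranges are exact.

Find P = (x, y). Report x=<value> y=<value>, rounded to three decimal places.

eq1: (x − 12.086)² + (y − 45.688)² = 78.7852628482²
eq2: (x − 1.673)² + (y − 9.223)² = 41.3509289823²
eq3: (x + 20.413)² + (y + 10.539)² = 29.2312256461²
eq3−eq1, eq3−eq2 (x²,y² cancel):
  64.998·x + 112.454·y = -3646.949439
  44.172·x + 39.524·y = -1295.333207
det = 64.998·39.524 − 112.454·44.172 = -2398.337136
x = (-3646.949439·39.524 − 112.454·-1295.333207) / -2398.337136 = -0.635178
y = (64.998·-1295.333207 − -3646.949439·44.172) / -2398.337136 = -32.063458

x=-0.635 y=-32.063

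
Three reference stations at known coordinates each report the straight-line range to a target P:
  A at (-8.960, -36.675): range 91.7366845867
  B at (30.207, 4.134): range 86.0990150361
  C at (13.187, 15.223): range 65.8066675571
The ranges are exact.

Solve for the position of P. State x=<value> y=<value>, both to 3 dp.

eq1: (x + 8.960)² + (y + 36.675)² = 91.7366845867²
eq2: (x − 30.207)² + (y − 4.134)² = 86.0990150361²
eq3: (x − 13.187)² + (y − 15.223)² = 65.8066675571²
eq2−eq1, eq2−eq3 (x²,y² cancel):
  -78.334·x − 81.618·y = -506.794489
  -34.040·x + 22.178·y = 2558.606788
det = -78.334·22.178 − -81.618·-34.040 = -4515.568172
x = (-506.794489·22.178 − -81.618·2558.606788) / -4515.568172 = -43.757214
y = (-78.334·2558.606788 − -506.794489·-34.040) / -4515.568172 = 48.205936

x=-43.757 y=48.206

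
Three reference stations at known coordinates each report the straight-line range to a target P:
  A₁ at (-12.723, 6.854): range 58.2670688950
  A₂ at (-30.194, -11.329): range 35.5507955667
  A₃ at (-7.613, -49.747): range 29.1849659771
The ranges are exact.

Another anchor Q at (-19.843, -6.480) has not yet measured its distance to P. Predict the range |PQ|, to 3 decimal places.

eq1: (x + 12.723)² + (y − 6.854)² = 58.2670688950²
eq2: (x + 30.194)² + (y + 11.329)² = 35.5507955667²
eq3: (x + 7.613)² + (y + 49.747)² = 29.1849659771²
eq3−eq2, eq3−eq1 (x²,y² cancel):
  -45.162·x + 76.836·y = -1904.794727
  -10.220·x + 113.202·y = -4867.158812
det = -45.162·113.202 − 76.836·-10.220 = -4327.164804
x = (-1904.794727·113.202 − 76.836·-4867.158812) / -4327.164804 = -36.593578
y = (-45.162·-4867.158812 − -1904.794727·-10.220) / -4327.164804 = -46.299051
|P − Q| = √((-36.593578 − -19.843)² + (-46.299051 − -6.480)²) = 43.198827

43.199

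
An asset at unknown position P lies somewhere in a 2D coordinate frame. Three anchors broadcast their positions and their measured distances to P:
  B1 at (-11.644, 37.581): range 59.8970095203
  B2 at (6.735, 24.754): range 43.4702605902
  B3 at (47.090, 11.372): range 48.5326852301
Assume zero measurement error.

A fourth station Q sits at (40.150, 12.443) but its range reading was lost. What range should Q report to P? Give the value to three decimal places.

44.044

eq1: (x + 11.644)² + (y − 37.581)² = 59.8970095203²
eq2: (x − 6.735)² + (y − 24.754)² = 43.4702605902²
eq3: (x − 47.090)² + (y − 11.372)² = 48.5326852301²
eq2−eq1, eq2−eq3 (x²,y² cancel):
  -36.758·x + 25.654·y = -808.194638
  80.710·x − 26.764·y = 1222.911763
det = -36.758·-26.764 − 25.654·80.710 = -1086.743228
x = (-808.194638·-26.764 − 25.654·1222.911763) / -1086.743228 = 8.964452
y = (-36.758·1222.911763 − -808.194638·80.710) / -1086.743228 = -18.659052
|P − Q| = √((8.964452 − 40.150)² + (-18.659052 − 12.443)²) = 44.044024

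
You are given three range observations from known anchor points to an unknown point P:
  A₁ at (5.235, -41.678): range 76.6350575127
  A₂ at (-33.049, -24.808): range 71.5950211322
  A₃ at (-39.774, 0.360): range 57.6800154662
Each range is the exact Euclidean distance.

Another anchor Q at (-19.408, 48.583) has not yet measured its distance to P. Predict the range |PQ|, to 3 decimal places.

eq1: (x − 5.235)² + (y + 41.678)² = 76.6350575127²
eq2: (x + 33.049)² + (y + 24.808)² = 71.5950211322²
eq3: (x + 39.774)² + (y − 0.360)² = 57.6800154662²
eq1−eq3, eq1−eq2 (x²,y² cancel):
  -90.018·x + 84.076·y = 2363.587623
  -76.568·x + 33.740·y = 690.297345
det = -90.018·33.740 − 84.076·-76.568 = 3400.323848
x = (2363.587623·33.740 − 84.076·690.297345) / 3400.323848 = 6.384688
y = (-90.018·690.297345 − 2363.587623·-76.568) / 3400.323848 = 34.948433
|P − Q| = √((6.384688 − -19.408)² + (34.948433 − 48.583)²) = 29.174718

29.175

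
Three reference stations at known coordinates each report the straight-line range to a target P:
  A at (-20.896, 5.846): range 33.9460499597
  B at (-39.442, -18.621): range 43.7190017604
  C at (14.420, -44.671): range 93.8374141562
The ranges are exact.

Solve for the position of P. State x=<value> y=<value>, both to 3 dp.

x=-49.649 y=23.890

eq1: (x + 20.896)² + (y − 5.846)² = 33.9460499597²
eq2: (x + 39.442)² + (y + 18.621)² = 43.7190017604²
eq3: (x − 14.420)² + (y + 44.671)² = 93.8374141562²
eq2−eq1, eq2−eq3 (x²,y² cancel):
  37.092·x + 48.934·y = -672.577666
  107.724·x − 52.100·y = -6593.087545
det = 37.092·-52.100 − 48.934·107.724 = -7203.859416
x = (-672.577666·-52.100 − 48.934·-6593.087545) / -7203.859416 = -49.649420
y = (37.092·-6593.087545 − -672.577666·107.724) / -7203.859416 = 23.889701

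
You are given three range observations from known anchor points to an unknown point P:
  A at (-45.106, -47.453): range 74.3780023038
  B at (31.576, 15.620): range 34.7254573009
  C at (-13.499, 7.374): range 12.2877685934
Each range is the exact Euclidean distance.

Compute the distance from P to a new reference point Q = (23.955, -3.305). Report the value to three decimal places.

eq1: (x + 45.106)² + (y + 47.453)² = 74.3780023038²
eq2: (x − 31.576)² + (y − 15.620)² = 34.7254573009²
eq3: (x + 13.499)² + (y − 7.374)² = 12.2877685934²
eq1−eq3, eq1−eq2 (x²,y² cancel):
  63.214·x + 109.654·y = 1331.358402
  153.364·x + 126.146·y = 1280.919573
det = 63.214·126.146 − 109.654·153.364 = -8842.782812
x = (1331.358402·126.146 − 109.654·1280.919573) / -8842.782812 = -3.108476
y = (63.214·1280.919573 − 1331.358402·153.364) / -8842.782812 = 13.933442
|P − Q| = √((-3.108476 − 23.955)² + (13.933442 − -3.305)²) = 32.087313

32.087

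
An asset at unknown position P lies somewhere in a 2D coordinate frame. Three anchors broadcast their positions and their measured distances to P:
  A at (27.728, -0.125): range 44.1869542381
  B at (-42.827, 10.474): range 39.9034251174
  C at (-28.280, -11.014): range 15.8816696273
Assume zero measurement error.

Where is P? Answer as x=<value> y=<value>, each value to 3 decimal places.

x=-13.346 y=-16.417

eq1: (x − 27.728)² + (y + 0.125)² = 44.1869542381²
eq2: (x + 42.827)² + (y − 10.474)² = 39.9034251174²
eq3: (x + 28.280)² + (y + 11.014)² = 15.8816696273²
eq3−eq2, eq3−eq1 (x²,y² cancel):
  -29.094·x + 42.976·y = -317.265897
  112.016·x + 21.778·y = -1852.468482
det = -29.094·21.778 − 42.976·112.016 = -5447.608748
x = (-317.265897·21.778 − 42.976·-1852.468482) / -5447.608748 = -13.345721
y = (-29.094·-1852.468482 − -317.265897·112.016) / -5447.608748 = -16.417217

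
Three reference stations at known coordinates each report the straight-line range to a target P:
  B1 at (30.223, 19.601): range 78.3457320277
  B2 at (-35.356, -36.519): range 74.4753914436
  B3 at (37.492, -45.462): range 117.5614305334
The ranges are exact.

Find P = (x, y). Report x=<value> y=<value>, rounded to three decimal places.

x=-46.127 y=37.173

eq1: (x − 30.223)² + (y − 19.601)² = 78.3457320277²
eq2: (x + 35.356)² + (y + 36.519)² = 74.4753914436²
eq3: (x − 37.492)² + (y + 45.462)² = 117.5614305334²
eq1−eq2, eq1−eq3 (x²,y² cancel):
  -131.158·x − 112.240·y = 1877.524963
  14.538·x − 130.126·y = -5507.821644
det = -131.158·-130.126 − -112.240·14.538 = 18698.811028
x = (1877.524963·-130.126 − -112.240·-5507.821644) / 18698.811028 = -46.126607
y = (-131.158·-5507.821644 − 1877.524963·14.538) / 18698.811028 = 37.173455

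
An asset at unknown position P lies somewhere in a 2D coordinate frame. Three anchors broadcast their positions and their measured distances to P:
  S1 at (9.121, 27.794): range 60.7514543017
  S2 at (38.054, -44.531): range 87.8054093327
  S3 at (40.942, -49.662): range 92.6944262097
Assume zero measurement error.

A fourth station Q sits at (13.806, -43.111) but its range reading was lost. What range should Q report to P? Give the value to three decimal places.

65.991

eq1: (x − 9.121)² + (y − 27.794)² = 60.7514543017²
eq2: (x − 38.054)² + (y + 44.531)² = 87.8054093327²
eq3: (x − 40.942)² + (y + 49.662)² = 92.6944262097²
eq1−eq2, eq1−eq3 (x²,y² cancel):
  57.866·x − 144.650·y = -1443.632908
  63.642·x − 154.912·y = -1614.654920
det = 57.866·-154.912 − -144.650·63.642 = 241.677508
x = (-1443.632908·-154.912 − -144.650·-1614.654920) / 241.677508 = -41.062046
y = (57.866·-1614.654920 − -1443.632908·63.642) / 241.677508 = -6.446343
|P − Q| = √((-41.062046 − 13.806)² + (-6.446343 − -43.111)²) = 65.990905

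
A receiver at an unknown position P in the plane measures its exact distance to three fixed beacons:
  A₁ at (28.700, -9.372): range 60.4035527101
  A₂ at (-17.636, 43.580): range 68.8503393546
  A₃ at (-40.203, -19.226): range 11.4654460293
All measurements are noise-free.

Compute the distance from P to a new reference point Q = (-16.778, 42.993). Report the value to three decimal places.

68.432

eq1: (x − 28.700)² + (y + 9.372)² = 60.4035527101²
eq2: (x + 17.636)² + (y − 43.580)² = 68.8503393546²
eq3: (x + 40.203)² + (y + 19.226)² = 11.4654460293²
eq2−eq1, eq2−eq3 (x²,y² cancel):
  92.672·x − 105.904·y = -206.940463
  -45.134·x − 125.612·y = 4384.588166
det = 92.672·-125.612 − -105.904·-45.134 = -16420.586400
x = (-206.940463·-125.612 − -105.904·4384.588166) / -16420.586400 = -29.861274
y = (92.672·4384.588166 − -206.940463·-45.134) / -16420.586400 = -24.176268
|P − Q| = √((-29.861274 − -16.778)² + (-24.176268 − 42.993)²) = 68.431591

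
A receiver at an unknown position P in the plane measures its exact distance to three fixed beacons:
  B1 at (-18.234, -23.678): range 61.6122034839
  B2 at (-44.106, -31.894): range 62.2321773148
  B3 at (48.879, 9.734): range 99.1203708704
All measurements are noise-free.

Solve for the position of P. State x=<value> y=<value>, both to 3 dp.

eq1: (x + 18.234)² + (y + 23.678)² = 61.6122034839²
eq2: (x + 44.106)² + (y + 31.894)² = 62.2321773148²
eq3: (x − 48.879)² + (y − 9.734)² = 99.1203708704²
eq1−eq3, eq1−eq2 (x²,y² cancel):
  134.226·x + 66.824·y = -4438.003346
  -51.744·x − 16.432·y = 1992.659757
det = 134.226·-16.432 − 66.824·-51.744 = 1252.139424
x = (-4438.003346·-16.432 − 66.824·1992.659757) / 1252.139424 = -48.103449
y = (134.226·1992.659757 − -4438.003346·-51.744) / 1252.139424 = 30.209658

x=-48.103 y=30.210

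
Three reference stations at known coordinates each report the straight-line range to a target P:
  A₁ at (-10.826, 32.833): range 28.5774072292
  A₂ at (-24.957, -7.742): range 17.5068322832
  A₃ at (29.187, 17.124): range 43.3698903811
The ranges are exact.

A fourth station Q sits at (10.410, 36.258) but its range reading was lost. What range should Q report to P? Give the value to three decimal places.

39.179

eq1: (x + 10.826)² + (y − 32.833)² = 28.5774072292²
eq2: (x + 24.957)² + (y + 7.742)² = 17.5068322832²
eq3: (x − 29.187)² + (y − 17.124)² = 43.3698903811²
eq3−eq2, eq3−eq1 (x²,y² cancel):
  -108.288·x − 49.732·y = 1112.136283
  -80.026·x + 31.418·y = 1114.375008
det = -108.288·31.418 − -49.732·-80.026 = -7382.045416
x = (1112.136283·31.418 − -49.732·1114.375008) / -7382.045416 = -12.240672
y = (-108.288·1114.375008 − 1112.136283·-80.026) / -7382.045416 = 4.290630
|P − Q| = √((-12.240672 − 10.410)² + (4.290630 − 36.258)²) = 39.178638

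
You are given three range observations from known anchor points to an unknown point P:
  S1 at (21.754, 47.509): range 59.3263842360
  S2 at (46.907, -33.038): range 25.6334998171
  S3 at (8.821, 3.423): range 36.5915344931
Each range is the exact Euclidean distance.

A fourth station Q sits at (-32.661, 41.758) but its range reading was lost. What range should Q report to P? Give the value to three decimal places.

eq1: (x − 21.754)² + (y − 47.509)² = 59.3263842360²
eq2: (x − 46.907)² + (y + 33.038)² = 25.6334998171²
eq3: (x − 8.821)² + (y − 3.423)² = 36.5915344931²
eq3−eq1, eq3−eq2 (x²,y² cancel):
  25.866·x + 88.172·y = 460.135157
  76.172·x − 72.922·y = 3884.113207
det = 25.866·-72.922 − 88.172·76.172 = -8602.438036
x = (460.135157·-72.922 − 88.172·3884.113207) / -8602.438036 = 43.711330
y = (25.866·3884.113207 − 460.135157·76.172) / -8602.438036 = -7.604479
|P − Q| = √((43.711330 − -32.661)² + (-7.604479 − 41.758)²) = 90.936170

90.936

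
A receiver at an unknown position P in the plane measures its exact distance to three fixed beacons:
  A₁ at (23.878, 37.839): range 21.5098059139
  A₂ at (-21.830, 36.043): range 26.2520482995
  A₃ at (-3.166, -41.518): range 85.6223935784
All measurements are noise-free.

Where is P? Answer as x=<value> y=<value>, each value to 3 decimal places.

eq1: (x − 23.878)² + (y − 37.839)² = 21.5098059139²
eq2: (x + 21.830)² + (y − 36.043)² = 26.2520482995²
eq3: (x + 3.166)² + (y + 41.518)² = 85.6223935784²
eq1−eq2, eq1−eq3 (x²,y² cancel):
  -91.416·x − 3.592·y = -452.800345
  -54.088·x − 158.714·y = -7136.703457
det = -91.416·-158.714 − -3.592·-54.088 = 14314.714928
x = (-452.800345·-158.714 − -3.592·-7136.703457) / 14314.714928 = 3.229594
y = (-91.416·-7136.703457 − -452.800345·-54.088) / 14314.714928 = 43.865199

x=3.230 y=43.865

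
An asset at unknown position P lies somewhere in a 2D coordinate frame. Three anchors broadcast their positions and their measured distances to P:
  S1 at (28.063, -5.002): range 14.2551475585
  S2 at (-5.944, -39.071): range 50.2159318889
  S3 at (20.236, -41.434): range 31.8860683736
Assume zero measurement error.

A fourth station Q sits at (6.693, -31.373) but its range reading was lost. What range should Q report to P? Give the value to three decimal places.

eq1: (x − 28.063)² + (y + 5.002)² = 14.2551475585²
eq2: (x + 5.944)² + (y + 39.071)² = 50.2159318889²
eq3: (x − 20.236)² + (y + 41.434)² = 31.8860683736²
eq3−eq1, eq3−eq2 (x²,y² cancel):
  15.654·x + 72.864·y = -500.207955
  -52.360·x + 4.726·y = -2069.316334
det = 15.654·4.726 − 72.864·-52.360 = 3889.139844
x = (-500.207955·4.726 − 72.864·-2069.316334) / 3889.139844 = 38.161313
y = (15.654·-2069.316334 − -500.207955·-52.360) / 3889.139844 = -15.063476
|P − Q| = √((38.161313 − 6.693)² + (-15.063476 − -31.373)²) = 35.443692

35.444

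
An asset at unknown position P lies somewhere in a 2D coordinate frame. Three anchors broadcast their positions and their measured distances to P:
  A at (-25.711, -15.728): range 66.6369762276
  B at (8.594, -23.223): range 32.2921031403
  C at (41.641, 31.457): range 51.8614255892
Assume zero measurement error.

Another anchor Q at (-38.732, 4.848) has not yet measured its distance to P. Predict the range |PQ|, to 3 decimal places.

83.406

eq1: (x + 25.711)² + (y + 15.728)² = 66.6369762276²
eq2: (x − 8.594)² + (y + 23.223)² = 32.2921031403²
eq3: (x − 41.641)² + (y − 31.457)² = 51.8614255892²
eq2−eq1, eq2−eq3 (x²,y² cancel):
  -68.610·x + 14.990·y = -3102.445736
  66.094·x + 109.360·y = 463.523626
det = -68.610·109.360 − 14.990·66.094 = -8493.938660
x = (-3102.445736·109.360 − 14.990·463.523626) / -8493.938660 = 40.762207
y = (-68.610·463.523626 − -3102.445736·66.094) / -8493.938660 = -20.396979
|P − Q| = √((40.762207 − -38.732)² + (-20.396979 − 4.848)²) = 83.406462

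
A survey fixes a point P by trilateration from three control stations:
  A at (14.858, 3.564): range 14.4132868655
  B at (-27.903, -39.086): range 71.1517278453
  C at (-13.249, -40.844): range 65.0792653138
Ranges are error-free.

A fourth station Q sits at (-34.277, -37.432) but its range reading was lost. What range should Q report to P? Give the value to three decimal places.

eq1: (x − 14.858)² + (y − 3.564)² = 14.4132868655²
eq2: (x + 27.903)² + (y + 39.086)² = 71.1517278453²
eq3: (x + 13.249)² + (y + 40.844)² = 65.0792653138²
eq2−eq1, eq2−eq3 (x²,y² cancel):
  85.522·x + 85.300·y = 2781.994992
  29.308·x − 3.516·y = 364.733134
det = 85.522·-3.516 − 85.300·29.308 = -2800.667752
x = (2781.994992·-3.516 − 85.300·364.733134) / -2800.667752 = 14.601243
y = (85.522·364.733134 − 2781.994992·29.308) / -2800.667752 = 17.975000
|P − Q| = √((14.601243 − -34.277)² + (17.975000 − -37.432)²) = 73.885169

73.885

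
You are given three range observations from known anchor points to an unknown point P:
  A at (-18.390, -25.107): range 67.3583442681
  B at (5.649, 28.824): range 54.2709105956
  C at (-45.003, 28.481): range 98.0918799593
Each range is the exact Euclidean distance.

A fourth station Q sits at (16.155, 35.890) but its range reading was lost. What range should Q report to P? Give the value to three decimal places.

eq1: (x + 18.390)² + (y + 25.107)² = 67.3583442681²
eq2: (x − 5.649)² + (y − 28.824)² = 54.2709105956²
eq3: (x + 45.003)² + (y − 28.481)² = 98.0918799593²
eq1−eq3, eq1−eq2 (x²,y² cancel):
  -53.226·x + 107.176·y = -3216.986550
  48.078·x + 107.862·y = 1485.995434
det = -53.226·107.862 − 107.176·48.078 = -10893.870540
x = (-3216.986550·107.862 − 107.176·1485.995434) / -10893.870540 = 46.471422
y = (-53.226·1485.995434 − -3216.986550·48.078) / -10893.870540 = -6.937175
|P − Q| = √((46.471422 − 16.155)² + (-6.937175 − 35.890)²) = 52.471443

52.471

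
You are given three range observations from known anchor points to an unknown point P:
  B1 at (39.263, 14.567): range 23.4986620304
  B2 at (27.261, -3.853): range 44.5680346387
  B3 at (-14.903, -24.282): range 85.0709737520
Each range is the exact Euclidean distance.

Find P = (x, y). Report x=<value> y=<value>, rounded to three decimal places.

x=43.360 y=37.706

eq1: (x − 39.263)² + (y − 14.567)² = 23.4986620304²
eq2: (x − 27.261)² + (y + 3.853)² = 44.5680346387²
eq3: (x + 14.903)² + (y + 24.282)² = 85.0709737520²
eq3−eq1, eq3−eq2 (x²,y² cancel):
  108.332·x + 77.698·y = 7626.949183
  84.328·x + 40.858·y = 5197.053661
det = 108.332·40.858 − 77.698·84.328 = -2125.888088
x = (7626.949183·40.858 − 77.698·5197.053661) / -2125.888088 = 43.360131
y = (108.332·5197.053661 − 7626.949183·84.328) / -2125.888088 = 37.705726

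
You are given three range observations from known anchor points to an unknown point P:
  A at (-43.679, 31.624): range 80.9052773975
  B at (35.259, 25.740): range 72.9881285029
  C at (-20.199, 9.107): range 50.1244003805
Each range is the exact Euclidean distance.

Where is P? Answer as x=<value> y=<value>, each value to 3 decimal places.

eq1: (x + 43.679)² + (y − 31.624)² = 80.9052773975²
eq2: (x − 35.259)² + (y − 25.740)² = 72.9881285029²
eq3: (x + 20.199)² + (y − 9.107)² = 50.1244003805²
eq3−eq1, eq3−eq2 (x²,y² cancel):
  -46.960·x + 45.034·y = -1616.213030
  110.916·x + 33.266·y = -1400.003758
det = -46.960·33.266 − 45.034·110.916 = -6557.162504
x = (-1616.213030·33.266 − 45.034·-1400.003758) / -6557.162504 = -1.415677
y = (-46.960·-1400.003758 − -1616.213030·110.916) / -6557.162504 = -37.364952

x=-1.416 y=-37.365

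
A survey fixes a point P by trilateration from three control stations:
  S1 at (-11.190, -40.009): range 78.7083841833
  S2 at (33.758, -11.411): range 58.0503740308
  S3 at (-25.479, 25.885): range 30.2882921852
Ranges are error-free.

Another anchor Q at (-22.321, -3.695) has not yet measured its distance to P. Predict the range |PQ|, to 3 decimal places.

48.092

eq1: (x + 11.190)² + (y + 40.009)² = 78.7083841833²
eq2: (x − 33.758)² + (y + 11.411)² = 58.0503740308²
eq3: (x + 25.479)² + (y − 25.885)² = 30.2882921852²
eq3−eq2, eq3−eq1 (x²,y² cancel):
  118.474·x − 74.592·y = -2501.864463
  28.578·x − 131.788·y = -4870.905582
det = 118.474·-131.788 − -74.592·28.578 = -13481.761336
x = (-2501.864463·-131.788 − -74.592·-4870.905582) / -13481.761336 = 2.493359
y = (118.474·-4870.905582 − -2501.864463·28.578) / -13481.761336 = 37.500841
|P − Q| = √((2.493359 − -22.321)² + (37.500841 − -3.695)²) = 48.092096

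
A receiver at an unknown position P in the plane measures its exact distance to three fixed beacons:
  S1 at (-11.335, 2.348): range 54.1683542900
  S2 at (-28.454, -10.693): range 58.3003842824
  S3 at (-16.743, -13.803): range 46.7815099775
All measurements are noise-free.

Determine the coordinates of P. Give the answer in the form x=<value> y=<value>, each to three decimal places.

eq1: (x + 11.335)² + (y − 2.348)² = 54.1683542900²
eq2: (x + 28.454)² + (y + 10.693)² = 58.3003842824²
eq3: (x + 16.743)² + (y + 13.803)² = 46.7815099775²
eq2−eq3, eq2−eq1 (x²,y² cancel):
  23.422·x − 6.220·y = 757.305625
  34.238·x + 26.082·y = -325.250835
det = 23.422·26.082 − -6.220·34.238 = 823.852964
x = (757.305625·26.082 − -6.220·-325.250835) / 823.852964 = 21.519599
y = (23.422·-325.250835 − 757.305625·34.238) / 823.852964 = -40.719226

x=21.520 y=-40.719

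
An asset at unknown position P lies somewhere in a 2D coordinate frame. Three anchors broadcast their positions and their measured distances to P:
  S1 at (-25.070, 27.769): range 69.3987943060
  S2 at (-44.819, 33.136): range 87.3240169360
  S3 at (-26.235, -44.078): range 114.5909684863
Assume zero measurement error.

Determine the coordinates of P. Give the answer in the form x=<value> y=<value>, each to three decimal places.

x=41.120 y=48.628

eq1: (x + 25.070)² + (y − 27.769)² = 69.3987943060²
eq2: (x + 44.819)² + (y − 33.136)² = 87.3240169360²
eq3: (x + 26.235)² + (y + 44.078)² = 114.5909684863²
eq2−eq1, eq2−eq3 (x²,y² cancel):
  39.498·x − 10.734·y = 1102.176287
  37.168·x − 154.428·y = -5981.198073
det = 39.498·-154.428 − -10.734·37.168 = -5700.635832
x = (1102.176287·-154.428 − -10.734·-5981.198073) / -5700.635832 = 41.119810
y = (39.498·-5981.198073 − 1102.176287·37.168) / -5700.635832 = 48.628093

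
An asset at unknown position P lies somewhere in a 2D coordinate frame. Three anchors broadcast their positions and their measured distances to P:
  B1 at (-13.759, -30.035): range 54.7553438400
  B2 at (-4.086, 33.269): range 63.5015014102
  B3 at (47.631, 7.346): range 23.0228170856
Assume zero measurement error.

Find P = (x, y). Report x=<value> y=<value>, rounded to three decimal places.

x=38.535 y=-13.804

eq1: (x + 13.759)² + (y + 30.035)² = 54.7553438400²
eq2: (x + 4.086)² + (y − 33.269)² = 63.5015014102²
eq3: (x − 47.631)² + (y − 7.346)² = 23.0228170856²
eq3−eq1, eq3−eq2 (x²,y² cancel):
  -122.780·x − 74.762·y = -3699.362143
  -103.434·x + 51.846·y = -4701.544695
det = -122.780·51.846 − -74.762·-103.434 = -14098.584588
x = (-3699.362143·51.846 − -74.762·-4701.544695) / -14098.584588 = 38.535359
y = (-122.780·-4701.544695 − -3699.362143·-103.434) / -14098.584588 = -13.803927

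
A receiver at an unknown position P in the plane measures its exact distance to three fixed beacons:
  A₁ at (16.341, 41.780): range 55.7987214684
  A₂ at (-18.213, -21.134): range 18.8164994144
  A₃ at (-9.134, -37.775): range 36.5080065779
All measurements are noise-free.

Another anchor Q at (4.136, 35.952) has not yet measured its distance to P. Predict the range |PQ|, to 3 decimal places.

44.135

eq1: (x − 16.341)² + (y − 41.780)² = 55.7987214684²
eq2: (x + 18.213)² + (y + 21.134)² = 18.8164994144²
eq3: (x + 9.134)² + (y + 37.775)² = 36.5080065779²
eq2−eq1, eq2−eq3 (x²,y² cancel):
  69.108·x + 125.828·y = -1525.199311
  18.158·x − 33.282·y = -246.752638
det = 69.108·-33.282 − 125.828·18.158 = -4584.837280
x = (-1525.199311·-33.282 − 125.828·-246.752638) / -4584.837280 = -17.843616
y = (69.108·-246.752638 − -1525.199311·18.158) / -4584.837280 = -2.321127
|P − Q| = √((-17.843616 − 4.136)² + (-2.321127 − 35.952)²) = 44.135425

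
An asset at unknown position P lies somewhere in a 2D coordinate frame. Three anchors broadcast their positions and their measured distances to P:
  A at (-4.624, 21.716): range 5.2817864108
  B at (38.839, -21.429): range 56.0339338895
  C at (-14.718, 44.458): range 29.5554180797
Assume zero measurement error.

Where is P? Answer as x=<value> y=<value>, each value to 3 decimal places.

x=-0.329 y=18.642

eq1: (x + 4.624)² + (y − 21.716)² = 5.2817864108²
eq2: (x − 38.839)² + (y + 21.429)² = 56.0339338895²
eq3: (x + 14.718)² + (y − 44.458)² = 29.5554180797²
eq3−eq2, eq3−eq1 (x²,y² cancel):
  107.114·x − 131.774·y = -2491.742335
  20.188·x − 45.484·y = -854.541786
det = 107.114·-45.484 − -131.774·20.188 = -2211.719664
x = (-2491.742335·-45.484 − -131.774·-854.541786) / -2211.719664 = -0.329164
y = (107.114·-854.541786 − -2491.742335·20.188) / -2211.719664 = 18.641646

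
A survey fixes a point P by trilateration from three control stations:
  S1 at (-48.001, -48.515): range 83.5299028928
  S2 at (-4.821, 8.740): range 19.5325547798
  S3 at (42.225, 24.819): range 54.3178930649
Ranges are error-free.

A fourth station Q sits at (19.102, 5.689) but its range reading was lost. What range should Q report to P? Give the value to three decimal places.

37.682

eq1: (x + 48.001)² + (y + 48.515)² = 83.5299028928²
eq2: (x + 4.821)² + (y − 8.740)² = 19.5325547798²
eq3: (x − 42.225)² + (y − 24.819)² = 54.3178930649²
eq3−eq1, eq3−eq2 (x²,y² cancel):
  -180.452·x − 146.668·y = -1767.943330
  -94.092·x − 32.158·y = 269.609066
det = -180.452·-32.158 − -146.668·-94.092 = -7997.310040
x = (-1767.943330·-32.158 − -146.668·269.609066) / -7997.310040 = -12.053621
y = (-180.452·269.609066 − -1767.943330·-94.092) / -7997.310040 = 26.884142
|P − Q| = √((-12.053621 − 19.102)² + (26.884142 − 5.689)²) = 37.681650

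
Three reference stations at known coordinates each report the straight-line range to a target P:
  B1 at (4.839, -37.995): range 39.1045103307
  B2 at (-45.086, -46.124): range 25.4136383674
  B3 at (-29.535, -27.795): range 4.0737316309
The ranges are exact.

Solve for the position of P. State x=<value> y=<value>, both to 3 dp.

eq1: (x − 4.839)² + (y + 37.995)² = 39.1045103307²
eq2: (x + 45.086)² + (y + 46.124)² = 25.4136383674²
eq3: (x + 29.535)² + (y + 27.795)² = 4.0737316309²
eq3−eq1, eq3−eq2 (x²,y² cancel):
  68.748·x − 20.400·y = -1690.409743
  -31.102·x − 36.658·y = 1886.034796
det = 68.748·-36.658 − -20.400·-31.102 = -3154.644984
x = (-1690.409743·-36.658 − -20.400·1886.034796) / -3154.644984 = -31.839447
y = (68.748·1886.034796 − -1690.409743·-31.102) / -3154.644984 = -24.435712

x=-31.839 y=-24.436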